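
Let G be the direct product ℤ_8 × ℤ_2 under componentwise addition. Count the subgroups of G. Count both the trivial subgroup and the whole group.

11

|G| = 16, so by Lagrange every subgroup order divides 16. Divisors: 1, 2, 4, 8, 16.
Subgroups by order — order 1: 1; order 2: 3; order 4: 3; order 8: 3; order 16: 1.
Total: 1 + 3 + 3 + 3 + 1 = 11.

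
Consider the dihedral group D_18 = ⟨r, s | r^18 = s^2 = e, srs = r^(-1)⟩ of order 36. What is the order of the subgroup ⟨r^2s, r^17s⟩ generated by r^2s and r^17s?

|⟨r^2s⟩| = 2 and |⟨r^17s⟩| = 2, so |H| is a multiple of lcm(2, 2) = 2 and divides |G| = 36.
Closing under the operation: H = {e, r^3, r^6, r^9, r^12, r^15, r^2s, r^5s, r^8s, r^11s, r^14s, r^17s}, so |H| = 12.

12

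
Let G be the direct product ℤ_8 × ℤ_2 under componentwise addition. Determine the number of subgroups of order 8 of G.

|G| = 16 and 8 | 16, so subgroups of order 8 are possible by Lagrange.
The subgroups of order 8 are: {(0,0), (0,1), (2,0), (2,1), (4,0), (4,1), (6,0), (6,1)}; {(0,0), (1,0), (2,0), (3,0), (4,0), (5,0), (6,0), (7,0)}; {(0,0), (1,1), (2,0), (3,1), (4,0), (5,1), (6,0), (7,1)}.
So G has 3 subgroups of order 8.

3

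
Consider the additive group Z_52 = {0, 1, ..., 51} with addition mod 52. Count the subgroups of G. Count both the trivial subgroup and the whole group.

A cyclic group of order 52 has exactly one subgroup for each divisor of 52.
Divisors of 52: 1, 2, 4, 13, 26, 52.
So Z_52 has 6 subgroups.

6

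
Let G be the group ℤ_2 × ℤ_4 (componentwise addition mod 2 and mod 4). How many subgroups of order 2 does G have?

|G| = 8 and 2 | 8, so subgroups of order 2 are possible by Lagrange.
The subgroups of order 2 are: {(0,0), (0,2)}; {(0,0), (1,0)}; {(0,0), (1,2)}.
So G has 3 subgroups of order 2.

3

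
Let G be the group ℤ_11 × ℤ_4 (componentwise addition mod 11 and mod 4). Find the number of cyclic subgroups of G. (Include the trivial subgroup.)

Each element a generates a cyclic subgroup ⟨a⟩; distinct elements may generate the same one (a cyclic group of order d has φ(d) generators).
Cyclic subgroups by order — order 1: 1; order 2: 1; order 4: 1; order 11: 1; order 22: 1; order 44: 1.
Total: 6.

6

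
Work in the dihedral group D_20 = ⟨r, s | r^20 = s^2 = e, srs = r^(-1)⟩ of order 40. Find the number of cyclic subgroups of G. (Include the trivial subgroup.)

Each element a generates a cyclic subgroup ⟨a⟩; distinct elements may generate the same one (a cyclic group of order d has φ(d) generators).
Cyclic subgroups by order — order 1: 1; order 2: 21; order 4: 1; order 5: 1; order 10: 1; order 20: 1.
Total: 26.

26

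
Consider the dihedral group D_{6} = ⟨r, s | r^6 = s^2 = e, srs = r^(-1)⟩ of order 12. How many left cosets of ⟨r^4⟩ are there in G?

|⟨r^4⟩| = 3 and |G| = 12.
By Lagrange, [G : H] = |G|/|H| = 12/3 = 4.

4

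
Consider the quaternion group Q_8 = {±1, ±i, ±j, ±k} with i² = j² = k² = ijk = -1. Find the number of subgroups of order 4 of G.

3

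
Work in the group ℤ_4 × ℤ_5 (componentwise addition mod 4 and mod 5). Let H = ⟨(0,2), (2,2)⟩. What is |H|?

10

|⟨(0,2)⟩| = 5 and |⟨(2,2)⟩| = 10, so |H| is a multiple of lcm(5, 10) = 10 and divides |G| = 20.
Closing under the operation: H = {(0,0), (0,1), (0,2), (0,3), (0,4), (2,0), (2,1), (2,2), (2,3), (2,4)}, so |H| = 10.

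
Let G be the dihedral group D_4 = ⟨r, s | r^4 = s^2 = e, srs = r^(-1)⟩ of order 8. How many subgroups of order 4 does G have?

|G| = 8 and 4 | 8, so subgroups of order 4 are possible by Lagrange.
The subgroups of order 4 are: {e, r, r^2, r^3}; {e, r^2, s, r^2s}; {e, r^2, rs, r^3s}.
So G has 3 subgroups of order 4.

3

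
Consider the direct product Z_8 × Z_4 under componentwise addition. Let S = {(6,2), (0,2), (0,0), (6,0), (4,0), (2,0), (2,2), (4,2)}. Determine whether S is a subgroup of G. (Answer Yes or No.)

|S| = 8 divides |G| = 32, consistent with Lagrange.
S contains the identity, every element's inverse is in S, and S is closed under +: it is a subgroup.

Yes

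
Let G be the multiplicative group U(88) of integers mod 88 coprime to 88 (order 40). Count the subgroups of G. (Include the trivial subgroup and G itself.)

|G| = 40, so by Lagrange every subgroup order divides 40. Divisors: 1, 2, 4, 5, 8, 10, 20, 40.
Subgroups by order — order 1: 1; order 2: 7; order 4: 7; order 5: 1; order 8: 1; order 10: 7; order 20: 7; order 40: 1.
Total: 1 + 7 + 7 + 1 + 1 + 7 + 7 + 1 = 32.

32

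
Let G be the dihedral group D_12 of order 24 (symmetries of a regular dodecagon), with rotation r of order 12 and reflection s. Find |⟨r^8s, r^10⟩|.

12

|⟨r^8s⟩| = 2 and |⟨r^10⟩| = 6, so |H| is a multiple of lcm(2, 6) = 6 and divides |G| = 24.
Closing under the operation: H = {e, r^2, r^4, r^6, r^8, r^10, s, r^2s, r^4s, r^6s, r^8s, r^10s}, so |H| = 12.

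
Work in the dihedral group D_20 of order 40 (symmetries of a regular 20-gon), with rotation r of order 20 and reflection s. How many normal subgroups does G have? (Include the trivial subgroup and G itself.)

G has 48 subgroups. Checking conjugation-invariance by order — order 1: 1/1 normal; order 2: 1/21 normal; order 4: 1/11 normal; order 5: 1/1 normal; order 8: 0/5 normal; order 10: 1/5 normal; order 20: 3/3 normal; order 40: 1/1 normal.
Total normal subgroups: 9.

9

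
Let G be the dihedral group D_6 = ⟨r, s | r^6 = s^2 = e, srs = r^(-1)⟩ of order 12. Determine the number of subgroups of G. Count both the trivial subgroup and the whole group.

|G| = 12, so by Lagrange every subgroup order divides 12. Divisors: 1, 2, 3, 4, 6, 12.
Subgroups by order — order 1: 1; order 2: 7; order 3: 1; order 4: 3; order 6: 3; order 12: 1.
Total: 1 + 7 + 1 + 3 + 3 + 1 = 16.

16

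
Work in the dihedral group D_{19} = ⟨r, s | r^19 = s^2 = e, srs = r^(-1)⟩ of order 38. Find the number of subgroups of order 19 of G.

|G| = 38 and 19 | 38, so subgroups of order 19 are possible by Lagrange.
The subgroups of order 19 are: {e, r, r^2, r^3, r^4, r^5, r^6, r^7, r^8, r^9, r^10, r^11, r^12, r^13, r^14, r^15, r^16, r^17, r^18}.
So G has 1 subgroup of order 19.

1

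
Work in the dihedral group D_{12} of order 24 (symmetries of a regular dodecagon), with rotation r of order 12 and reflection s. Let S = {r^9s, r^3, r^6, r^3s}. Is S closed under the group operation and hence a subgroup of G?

The identity e ∉ S, so S is not a subgroup.

No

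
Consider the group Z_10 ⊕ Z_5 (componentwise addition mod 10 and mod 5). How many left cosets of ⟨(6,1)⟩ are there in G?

|⟨(6,1)⟩| = 5 and |G| = 50.
By Lagrange, [G : H] = |G|/|H| = 50/5 = 10.

10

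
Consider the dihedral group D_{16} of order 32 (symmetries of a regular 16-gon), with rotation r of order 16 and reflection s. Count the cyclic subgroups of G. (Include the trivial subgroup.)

Each element a generates a cyclic subgroup ⟨a⟩; distinct elements may generate the same one (a cyclic group of order d has φ(d) generators).
Cyclic subgroups by order — order 1: 1; order 2: 17; order 4: 1; order 8: 1; order 16: 1.
Total: 21.

21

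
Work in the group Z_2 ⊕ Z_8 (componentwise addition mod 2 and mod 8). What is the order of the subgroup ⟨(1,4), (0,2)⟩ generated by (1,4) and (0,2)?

|⟨(1,4)⟩| = 2 and |⟨(0,2)⟩| = 4, so |H| is a multiple of lcm(2, 4) = 4 and divides |G| = 16.
Closing under the operation: H = {(0,0), (0,2), (0,4), (0,6), (1,0), (1,2), (1,4), (1,6)}, so |H| = 8.

8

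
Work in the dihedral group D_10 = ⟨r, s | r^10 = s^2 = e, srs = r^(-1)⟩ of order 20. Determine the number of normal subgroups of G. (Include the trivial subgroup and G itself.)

G has 22 subgroups. Checking conjugation-invariance by order — order 1: 1/1 normal; order 2: 1/11 normal; order 4: 0/5 normal; order 5: 1/1 normal; order 10: 3/3 normal; order 20: 1/1 normal.
Total normal subgroups: 7.

7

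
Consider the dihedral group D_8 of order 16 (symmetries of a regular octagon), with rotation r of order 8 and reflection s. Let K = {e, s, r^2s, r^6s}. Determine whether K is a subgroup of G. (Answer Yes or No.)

Closure fails: s · r^2s = r^6 ∉ K. So K is not a subgroup.

No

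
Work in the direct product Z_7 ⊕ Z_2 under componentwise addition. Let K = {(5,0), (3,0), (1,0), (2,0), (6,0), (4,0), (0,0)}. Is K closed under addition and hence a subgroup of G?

Yes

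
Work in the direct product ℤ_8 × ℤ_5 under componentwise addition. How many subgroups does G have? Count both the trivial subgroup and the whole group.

|G| = 40, so by Lagrange every subgroup order divides 40. Divisors: 1, 2, 4, 5, 8, 10, 20, 40.
Subgroups by order — order 1: 1; order 2: 1; order 4: 1; order 5: 1; order 8: 1; order 10: 1; order 20: 1; order 40: 1.
Total: 1 + 1 + 1 + 1 + 1 + 1 + 1 + 1 = 8.

8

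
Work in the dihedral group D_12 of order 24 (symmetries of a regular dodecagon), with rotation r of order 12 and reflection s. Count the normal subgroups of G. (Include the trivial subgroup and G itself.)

9

G has 34 subgroups. Checking conjugation-invariance by order — order 1: 1/1 normal; order 2: 1/13 normal; order 3: 1/1 normal; order 4: 1/7 normal; order 6: 1/5 normal; order 8: 0/3 normal; order 12: 3/3 normal; order 24: 1/1 normal.
Total normal subgroups: 9.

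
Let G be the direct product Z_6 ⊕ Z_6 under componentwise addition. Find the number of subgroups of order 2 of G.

|G| = 36 and 2 | 36, so subgroups of order 2 are possible by Lagrange.
The subgroups of order 2 are: {(0,0), (0,3)}; {(0,0), (3,0)}; {(0,0), (3,3)}.
So G has 3 subgroups of order 2.

3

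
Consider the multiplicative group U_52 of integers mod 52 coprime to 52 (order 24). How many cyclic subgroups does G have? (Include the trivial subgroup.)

Each element a generates a cyclic subgroup ⟨a⟩; distinct elements may generate the same one (a cyclic group of order d has φ(d) generators).
Cyclic subgroups by order — order 1: 1; order 2: 3; order 3: 1; order 4: 2; order 6: 3; order 12: 2.
Total: 12.

12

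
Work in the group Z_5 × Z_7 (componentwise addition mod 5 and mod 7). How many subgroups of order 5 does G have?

1

|G| = 35 and 5 | 35, so subgroups of order 5 are possible by Lagrange.
The subgroups of order 5 are: {(0,0), (1,0), (2,0), (3,0), (4,0)}.
So G has 1 subgroup of order 5.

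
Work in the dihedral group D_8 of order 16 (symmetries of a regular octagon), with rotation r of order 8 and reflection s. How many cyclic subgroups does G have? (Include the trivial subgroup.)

12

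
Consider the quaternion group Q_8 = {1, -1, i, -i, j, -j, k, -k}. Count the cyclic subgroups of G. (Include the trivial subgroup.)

Each element a generates a cyclic subgroup ⟨a⟩; distinct elements may generate the same one (a cyclic group of order d has φ(d) generators).
Cyclic subgroups by order — order 1: 1; order 2: 1; order 4: 3.
Total: 5.

5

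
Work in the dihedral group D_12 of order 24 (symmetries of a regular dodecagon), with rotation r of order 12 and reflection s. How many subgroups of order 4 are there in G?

|G| = 24 and 4 | 24, so subgroups of order 4 are possible by Lagrange.
The subgroups of order 4 are: {e, r^6, r^4s, r^10s}; {e, r^6, r^5s, r^11s}; {e, r^6, r^2s, r^8s}; {e, r^3, r^6, r^9}; … (7 in all).
So G has 7 subgroups of order 4.

7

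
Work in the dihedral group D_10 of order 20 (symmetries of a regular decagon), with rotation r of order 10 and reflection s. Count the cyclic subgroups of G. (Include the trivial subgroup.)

14

Group the elements of G by the cyclic subgroup they generate; each cyclic subgroup of order d accounts for φ(d) elements.
Cyclic subgroups by order — order 1: 1; order 2: 11; order 5: 1; order 10: 1.
Total: 14.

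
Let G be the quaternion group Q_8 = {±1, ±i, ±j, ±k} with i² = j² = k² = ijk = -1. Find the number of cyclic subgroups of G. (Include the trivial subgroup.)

A cyclic subgroup of order d is generated by each of its φ(d) elements of order d, so the cyclic subgroups of order d number (#elements of order d)/φ(d).
Cyclic subgroups by order — order 1: 1; order 2: 1; order 4: 3.
Total: 5.

5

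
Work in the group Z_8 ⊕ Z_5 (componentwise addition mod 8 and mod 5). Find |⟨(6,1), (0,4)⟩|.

|⟨(6,1)⟩| = 20 and |⟨(0,4)⟩| = 5, so |H| is a multiple of lcm(20, 5) = 20 and divides |G| = 40.
Closing under the operation: H = {(0,0), (0,1), (0,2), (0,3), (0,4), (2,0), (2,1), (2,2), (2,3), (2,4), (4,0), (4,1), (4,2), (4,3), (4,4), (6,0), (6,1), (6,2), (6,3), (6,4)}, so |H| = 20.

20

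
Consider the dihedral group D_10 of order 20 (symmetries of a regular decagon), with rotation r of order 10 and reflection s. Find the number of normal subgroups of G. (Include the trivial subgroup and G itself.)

7

G has 22 subgroups. Checking conjugation-invariance by order — order 1: 1/1 normal; order 2: 1/11 normal; order 4: 0/5 normal; order 5: 1/1 normal; order 10: 3/3 normal; order 20: 1/1 normal.
Total normal subgroups: 7.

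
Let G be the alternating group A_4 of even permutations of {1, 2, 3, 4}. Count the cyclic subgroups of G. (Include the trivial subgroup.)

Each element a generates a cyclic subgroup ⟨a⟩; distinct elements may generate the same one (a cyclic group of order d has φ(d) generators).
Cyclic subgroups by order — order 1: 1; order 2: 3; order 3: 4.
Total: 8.

8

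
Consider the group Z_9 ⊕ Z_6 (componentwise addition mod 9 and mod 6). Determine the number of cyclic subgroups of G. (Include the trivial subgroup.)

Group the elements of G by the cyclic subgroup they generate; each cyclic subgroup of order d accounts for φ(d) elements.
Cyclic subgroups by order — order 1: 1; order 2: 1; order 3: 4; order 6: 4; order 9: 3; order 18: 3.
Total: 16.

16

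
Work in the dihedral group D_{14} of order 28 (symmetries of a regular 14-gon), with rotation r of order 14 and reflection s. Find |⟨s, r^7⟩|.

|⟨s⟩| = 2 and |⟨r^7⟩| = 2, so |H| is a multiple of lcm(2, 2) = 2 and divides |G| = 28.
Closing under the operation: H = {e, r^7, s, r^7s}, so |H| = 4.

4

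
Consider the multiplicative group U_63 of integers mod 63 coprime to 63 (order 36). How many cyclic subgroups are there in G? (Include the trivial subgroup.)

Group the elements of G by the cyclic subgroup they generate; each cyclic subgroup of order d accounts for φ(d) elements.
Cyclic subgroups by order — order 1: 1; order 2: 3; order 3: 4; order 6: 12.
Total: 20.

20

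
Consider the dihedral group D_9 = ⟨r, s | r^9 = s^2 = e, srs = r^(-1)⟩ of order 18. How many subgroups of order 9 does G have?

1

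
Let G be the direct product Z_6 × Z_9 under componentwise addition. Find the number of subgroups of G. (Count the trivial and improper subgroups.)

20

|G| = 54, so by Lagrange every subgroup order divides 54. Divisors: 1, 2, 3, 6, 9, 18, 27, 54.
Subgroups by order — order 1: 1; order 2: 1; order 3: 4; order 6: 4; order 9: 4; order 18: 4; order 27: 1; order 54: 1.
Total: 1 + 1 + 4 + 4 + 4 + 4 + 1 + 1 = 20.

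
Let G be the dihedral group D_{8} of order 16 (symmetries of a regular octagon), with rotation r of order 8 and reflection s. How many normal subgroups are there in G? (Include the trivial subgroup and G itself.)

G has 19 subgroups. Checking conjugation-invariance by order — order 1: 1/1 normal; order 2: 1/9 normal; order 4: 1/5 normal; order 8: 3/3 normal; order 16: 1/1 normal.
Total normal subgroups: 7.

7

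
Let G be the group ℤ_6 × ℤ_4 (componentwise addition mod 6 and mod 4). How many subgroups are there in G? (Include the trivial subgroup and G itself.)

|G| = 24, so by Lagrange every subgroup order divides 24. Divisors: 1, 2, 3, 4, 6, 8, 12, 24.
Subgroups by order — order 1: 1; order 2: 3; order 3: 1; order 4: 3; order 6: 3; order 8: 1; order 12: 3; order 24: 1.
Total: 1 + 3 + 1 + 3 + 3 + 1 + 3 + 1 = 16.

16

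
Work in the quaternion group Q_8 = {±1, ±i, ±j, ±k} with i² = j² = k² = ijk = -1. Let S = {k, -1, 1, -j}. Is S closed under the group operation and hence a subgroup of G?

No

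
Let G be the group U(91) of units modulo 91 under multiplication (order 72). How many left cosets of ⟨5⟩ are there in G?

6

|⟨5⟩| = 12 and |G| = 72.
By Lagrange, [G : H] = |G|/|H| = 72/12 = 6.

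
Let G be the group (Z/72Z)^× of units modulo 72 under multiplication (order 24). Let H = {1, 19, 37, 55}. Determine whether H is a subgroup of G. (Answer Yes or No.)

|H| = 4 divides |G| = 24, consistent with Lagrange.
H contains the identity, every element's inverse is in H, and H is closed under ·: it is a subgroup.

Yes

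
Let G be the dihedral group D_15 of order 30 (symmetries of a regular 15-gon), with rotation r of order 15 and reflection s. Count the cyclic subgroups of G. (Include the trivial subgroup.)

19

A cyclic subgroup of order d is generated by each of its φ(d) elements of order d, so the cyclic subgroups of order d number (#elements of order d)/φ(d).
Cyclic subgroups by order — order 1: 1; order 2: 15; order 3: 1; order 5: 1; order 15: 1.
Total: 19.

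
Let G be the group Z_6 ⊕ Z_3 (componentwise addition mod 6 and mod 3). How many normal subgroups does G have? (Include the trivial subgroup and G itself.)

G is abelian, so every subgroup is normal.
G has 12 subgroups in total, hence 12 normal subgroups.

12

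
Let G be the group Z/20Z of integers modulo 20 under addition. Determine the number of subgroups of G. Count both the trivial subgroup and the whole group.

A cyclic group of order 20 has exactly one subgroup for each divisor of 20.
Divisors of 20: 1, 2, 4, 5, 10, 20.
So Z/20Z has 6 subgroups.

6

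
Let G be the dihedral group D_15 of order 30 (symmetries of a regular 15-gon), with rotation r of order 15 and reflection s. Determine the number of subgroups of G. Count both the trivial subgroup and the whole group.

|G| = 30, so by Lagrange every subgroup order divides 30. Divisors: 1, 2, 3, 5, 6, 10, 15, 30.
Subgroups by order — order 1: 1; order 2: 15; order 3: 1; order 5: 1; order 6: 5; order 10: 3; order 15: 1; order 30: 1.
Total: 1 + 15 + 1 + 1 + 5 + 3 + 1 + 1 = 28.

28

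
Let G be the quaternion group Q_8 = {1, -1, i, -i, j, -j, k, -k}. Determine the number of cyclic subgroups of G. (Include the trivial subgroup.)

Each element a generates a cyclic subgroup ⟨a⟩; distinct elements may generate the same one (a cyclic group of order d has φ(d) generators).
Cyclic subgroups by order — order 1: 1; order 2: 1; order 4: 3.
Total: 5.

5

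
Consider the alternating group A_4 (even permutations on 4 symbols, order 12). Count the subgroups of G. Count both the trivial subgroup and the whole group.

|G| = 12, so by Lagrange every subgroup order divides 12. Divisors: 1, 2, 3, 4, 6, 12.
Subgroups by order — order 1: 1; order 2: 3; order 3: 4; order 4: 1; order 6: 0; order 12: 1.
Total: 1 + 3 + 4 + 1 + 0 + 1 = 10.

10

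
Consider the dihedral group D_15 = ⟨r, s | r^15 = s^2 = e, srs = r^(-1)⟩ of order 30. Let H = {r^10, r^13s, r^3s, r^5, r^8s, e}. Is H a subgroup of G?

Yes

|H| = 6 divides |G| = 30, consistent with Lagrange.
H contains the identity, every element's inverse is in H, and H is closed under ·: it is a subgroup.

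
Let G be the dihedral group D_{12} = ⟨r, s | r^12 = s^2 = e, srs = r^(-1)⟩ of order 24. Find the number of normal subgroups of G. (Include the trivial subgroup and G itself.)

9

G has 34 subgroups. Checking conjugation-invariance by order — order 1: 1/1 normal; order 2: 1/13 normal; order 3: 1/1 normal; order 4: 1/7 normal; order 6: 1/5 normal; order 8: 0/3 normal; order 12: 3/3 normal; order 24: 1/1 normal.
Total normal subgroups: 9.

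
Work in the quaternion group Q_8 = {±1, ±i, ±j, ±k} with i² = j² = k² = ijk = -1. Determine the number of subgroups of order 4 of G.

3

|G| = 8 and 4 | 8, so subgroups of order 4 are possible by Lagrange.
The subgroups of order 4 are: {1, -1, i, -i}; {1, -1, j, -j}; {1, -1, k, -k}.
So G has 3 subgroups of order 4.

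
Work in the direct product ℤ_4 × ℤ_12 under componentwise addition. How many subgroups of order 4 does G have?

|G| = 48 and 4 | 48, so subgroups of order 4 are possible by Lagrange.
The subgroups of order 4 are: {(0,0), (0,3), (0,6), (0,9)}; {(0,0), (0,6), (2,0), (2,6)}; {(0,0), (0,6), (2,3), (2,9)}; {(0,0), (1,0), (2,0), (3,0)}; … (7 in all).
So G has 7 subgroups of order 4.

7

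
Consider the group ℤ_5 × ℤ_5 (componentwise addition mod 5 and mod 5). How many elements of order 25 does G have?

0

An element (a,b) has order lcm(ord(a), ord(b)); count pairs with lcm equal to 25.
Enumerating gives 0 such elements.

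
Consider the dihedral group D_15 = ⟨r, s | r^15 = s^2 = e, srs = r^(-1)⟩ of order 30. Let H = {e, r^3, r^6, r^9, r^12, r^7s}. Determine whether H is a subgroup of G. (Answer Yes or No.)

Closure fails: r^9 · r^7s = rs ∉ H. So H is not a subgroup.

No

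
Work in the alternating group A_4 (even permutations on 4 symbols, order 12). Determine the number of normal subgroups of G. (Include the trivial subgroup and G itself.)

3

G has 10 subgroups. Checking conjugation-invariance by order — order 1: 1/1 normal; order 2: 0/3 normal; order 3: 0/4 normal; order 4: 1/1 normal; order 12: 1/1 normal.
Total normal subgroups: 3.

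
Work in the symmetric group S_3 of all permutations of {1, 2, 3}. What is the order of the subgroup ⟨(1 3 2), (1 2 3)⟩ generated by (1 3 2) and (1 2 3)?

3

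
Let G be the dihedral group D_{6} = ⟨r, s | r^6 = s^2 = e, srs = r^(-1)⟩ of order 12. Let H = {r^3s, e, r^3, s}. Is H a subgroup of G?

Yes

|H| = 4 divides |G| = 12, consistent with Lagrange.
H contains the identity, every element's inverse is in H, and H is closed under ·: it is a subgroup.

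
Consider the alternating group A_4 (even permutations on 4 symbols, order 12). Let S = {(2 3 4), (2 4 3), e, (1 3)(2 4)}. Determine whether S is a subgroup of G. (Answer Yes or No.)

No

Closure fails: (2 4 3) ∘ (1 3)(2 4) = (1 2 3) ∉ S. So S is not a subgroup.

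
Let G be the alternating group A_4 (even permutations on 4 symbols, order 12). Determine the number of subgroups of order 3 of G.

4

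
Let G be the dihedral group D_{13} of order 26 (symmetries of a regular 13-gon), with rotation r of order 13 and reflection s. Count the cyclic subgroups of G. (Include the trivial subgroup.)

15

Group the elements of G by the cyclic subgroup they generate; each cyclic subgroup of order d accounts for φ(d) elements.
Cyclic subgroups by order — order 1: 1; order 2: 13; order 13: 1.
Total: 15.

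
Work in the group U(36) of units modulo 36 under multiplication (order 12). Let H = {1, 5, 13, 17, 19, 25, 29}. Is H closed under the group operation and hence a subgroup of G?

No

|H| = 7 does not divide |G| = 12, so by Lagrange H is not a subgroup.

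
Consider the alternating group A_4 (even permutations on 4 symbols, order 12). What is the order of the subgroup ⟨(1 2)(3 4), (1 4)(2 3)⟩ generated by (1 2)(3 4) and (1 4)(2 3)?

|⟨(1 2)(3 4)⟩| = 2 and |⟨(1 4)(2 3)⟩| = 2, so |H| is a multiple of lcm(2, 2) = 2 and divides |G| = 12.
Closing under the operation: H = {e, (1 2)(3 4), (1 3)(2 4), (1 4)(2 3)}, so |H| = 4.

4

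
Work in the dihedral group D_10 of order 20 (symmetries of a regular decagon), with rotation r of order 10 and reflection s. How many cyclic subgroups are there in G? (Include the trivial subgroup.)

Group the elements of G by the cyclic subgroup they generate; each cyclic subgroup of order d accounts for φ(d) elements.
Cyclic subgroups by order — order 1: 1; order 2: 11; order 5: 1; order 10: 1.
Total: 14.

14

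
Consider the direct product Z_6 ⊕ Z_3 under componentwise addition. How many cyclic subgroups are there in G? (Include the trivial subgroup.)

Group the elements of G by the cyclic subgroup they generate; each cyclic subgroup of order d accounts for φ(d) elements.
Cyclic subgroups by order — order 1: 1; order 2: 1; order 3: 4; order 6: 4.
Total: 10.

10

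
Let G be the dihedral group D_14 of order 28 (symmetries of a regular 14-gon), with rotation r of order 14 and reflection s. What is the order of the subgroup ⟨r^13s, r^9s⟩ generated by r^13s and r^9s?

14

|⟨r^13s⟩| = 2 and |⟨r^9s⟩| = 2, so |H| is a multiple of lcm(2, 2) = 2 and divides |G| = 28.
Closing under the operation: H = {e, r^2, r^4, r^6, r^8, r^10, r^12, rs, r^3s, r^5s, r^7s, r^9s, r^11s, r^13s}, so |H| = 14.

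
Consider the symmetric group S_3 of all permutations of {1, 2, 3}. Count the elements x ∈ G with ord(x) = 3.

The elements of order 3 are: (1 2 3), (1 3 2).
That's 2.

2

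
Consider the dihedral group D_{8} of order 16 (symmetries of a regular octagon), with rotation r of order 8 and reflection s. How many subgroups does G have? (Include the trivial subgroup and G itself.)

|G| = 16, so by Lagrange every subgroup order divides 16. Divisors: 1, 2, 4, 8, 16.
Subgroups by order — order 1: 1; order 2: 9; order 4: 5; order 8: 3; order 16: 1.
Total: 1 + 9 + 5 + 3 + 1 = 19.

19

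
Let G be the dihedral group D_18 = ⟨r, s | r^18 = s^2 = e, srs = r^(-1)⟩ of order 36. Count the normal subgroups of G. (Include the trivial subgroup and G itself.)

9

G has 45 subgroups. Checking conjugation-invariance by order — order 1: 1/1 normal; order 2: 1/19 normal; order 3: 1/1 normal; order 4: 0/9 normal; order 6: 1/7 normal; order 9: 1/1 normal; order 12: 0/3 normal; order 18: 3/3 normal; order 36: 1/1 normal.
Total normal subgroups: 9.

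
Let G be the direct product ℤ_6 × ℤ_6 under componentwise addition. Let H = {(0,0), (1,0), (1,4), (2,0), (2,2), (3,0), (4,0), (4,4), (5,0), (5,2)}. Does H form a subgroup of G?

No

|H| = 10 does not divide |G| = 36, so by Lagrange H is not a subgroup.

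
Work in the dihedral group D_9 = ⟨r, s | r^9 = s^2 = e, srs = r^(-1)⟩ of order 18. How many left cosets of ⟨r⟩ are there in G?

2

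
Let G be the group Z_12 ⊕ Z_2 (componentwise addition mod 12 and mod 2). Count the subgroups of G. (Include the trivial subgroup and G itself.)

16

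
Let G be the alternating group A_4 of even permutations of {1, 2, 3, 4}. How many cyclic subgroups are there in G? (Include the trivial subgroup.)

Each element a generates a cyclic subgroup ⟨a⟩; distinct elements may generate the same one (a cyclic group of order d has φ(d) generators).
Cyclic subgroups by order — order 1: 1; order 2: 3; order 3: 4.
Total: 8.

8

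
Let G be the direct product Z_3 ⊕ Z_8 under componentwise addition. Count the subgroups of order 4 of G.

1

|G| = 24 and 4 | 24, so subgroups of order 4 are possible by Lagrange.
The subgroups of order 4 are: {(0,0), (0,2), (0,4), (0,6)}.
So G has 1 subgroup of order 4.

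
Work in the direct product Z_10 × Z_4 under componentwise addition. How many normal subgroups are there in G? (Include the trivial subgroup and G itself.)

16

G is abelian, so every subgroup is normal.
G has 16 subgroups in total, hence 16 normal subgroups.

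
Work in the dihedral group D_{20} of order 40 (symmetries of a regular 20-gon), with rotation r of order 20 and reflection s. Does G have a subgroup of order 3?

3 does not divide |G| = 40, so by Lagrange no subgroup of order 3 exists.

No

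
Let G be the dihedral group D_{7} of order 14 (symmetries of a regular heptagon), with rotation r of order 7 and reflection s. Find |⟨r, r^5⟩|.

7

|⟨r⟩| = 7 and |⟨r^5⟩| = 7, so |H| is a multiple of lcm(7, 7) = 7 and divides |G| = 14.
Closing under the operation: H = {e, r, r^2, r^3, r^4, r^5, r^6}, so |H| = 7.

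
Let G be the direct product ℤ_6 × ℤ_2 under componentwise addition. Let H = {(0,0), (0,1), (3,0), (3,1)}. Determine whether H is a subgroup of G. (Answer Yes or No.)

|H| = 4 divides |G| = 12, consistent with Lagrange.
H contains the identity, every element's inverse is in H, and H is closed under +: it is a subgroup.

Yes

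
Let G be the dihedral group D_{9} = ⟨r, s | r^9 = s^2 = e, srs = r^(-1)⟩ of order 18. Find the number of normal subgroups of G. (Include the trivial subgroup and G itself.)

4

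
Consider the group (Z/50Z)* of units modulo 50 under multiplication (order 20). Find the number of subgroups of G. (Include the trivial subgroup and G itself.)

6

|G| = 20, so by Lagrange every subgroup order divides 20. Divisors: 1, 2, 4, 5, 10, 20.
Subgroups by order — order 1: 1; order 2: 1; order 4: 1; order 5: 1; order 10: 1; order 20: 1.
Total: 1 + 1 + 1 + 1 + 1 + 1 = 6.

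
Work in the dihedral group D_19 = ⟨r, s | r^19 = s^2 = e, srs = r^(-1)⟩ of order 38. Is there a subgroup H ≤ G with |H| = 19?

Yes

19 | 38. A subgroup of order 19 is {e, r, r^2, r^3, r^4, r^5, r^6, r^7, r^8, r^9, r^10, r^11, r^12, r^13, r^14, r^15, r^16, r^17, r^18}.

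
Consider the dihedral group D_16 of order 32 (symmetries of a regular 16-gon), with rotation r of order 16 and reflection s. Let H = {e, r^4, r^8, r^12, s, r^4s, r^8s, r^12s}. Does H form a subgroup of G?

Yes

|H| = 8 divides |G| = 32, consistent with Lagrange.
H contains the identity, every element's inverse is in H, and H is closed under ·: it is a subgroup.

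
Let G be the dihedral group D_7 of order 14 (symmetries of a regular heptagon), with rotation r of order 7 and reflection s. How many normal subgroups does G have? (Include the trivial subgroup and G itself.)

3

G has 10 subgroups. Checking conjugation-invariance by order — order 1: 1/1 normal; order 2: 0/7 normal; order 7: 1/1 normal; order 14: 1/1 normal.
Total normal subgroups: 3.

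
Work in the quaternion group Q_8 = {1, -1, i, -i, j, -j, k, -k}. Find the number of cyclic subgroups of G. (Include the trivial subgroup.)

5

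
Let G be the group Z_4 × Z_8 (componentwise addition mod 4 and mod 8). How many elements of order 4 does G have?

An element (a,b) has order lcm(ord(a), ord(b)); count pairs with lcm equal to 4.
Enumerating gives 12 such elements.

12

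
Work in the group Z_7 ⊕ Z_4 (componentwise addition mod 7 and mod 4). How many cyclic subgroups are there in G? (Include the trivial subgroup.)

A cyclic subgroup of order d is generated by each of its φ(d) elements of order d, so the cyclic subgroups of order d number (#elements of order d)/φ(d).
Cyclic subgroups by order — order 1: 1; order 2: 1; order 4: 1; order 7: 1; order 14: 1; order 28: 1.
Total: 6.

6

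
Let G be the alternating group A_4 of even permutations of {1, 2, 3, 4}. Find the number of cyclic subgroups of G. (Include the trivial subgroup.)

8

Each element a generates a cyclic subgroup ⟨a⟩; distinct elements may generate the same one (a cyclic group of order d has φ(d) generators).
Cyclic subgroups by order — order 1: 1; order 2: 3; order 3: 4.
Total: 8.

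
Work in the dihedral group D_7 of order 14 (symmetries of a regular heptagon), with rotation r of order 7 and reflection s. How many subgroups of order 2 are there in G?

|G| = 14 and 2 | 14, so subgroups of order 2 are possible by Lagrange.
The subgroups of order 2 are: {e, r^2s}; {e, r^3s}; {e, r^4s}; {e, r^5s}; … (7 in all).
So G has 7 subgroups of order 2.

7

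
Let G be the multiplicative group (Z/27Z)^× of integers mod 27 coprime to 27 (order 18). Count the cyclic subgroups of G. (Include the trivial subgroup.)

6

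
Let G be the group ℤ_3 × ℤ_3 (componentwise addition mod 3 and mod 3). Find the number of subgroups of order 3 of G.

|G| = 9 and 3 | 9, so subgroups of order 3 are possible by Lagrange.
The subgroups of order 3 are: {(0,0), (0,1), (0,2)}; {(0,0), (1,0), (2,0)}; {(0,0), (1,1), (2,2)}; {(0,0), (1,2), (2,1)}.
So G has 4 subgroups of order 3.

4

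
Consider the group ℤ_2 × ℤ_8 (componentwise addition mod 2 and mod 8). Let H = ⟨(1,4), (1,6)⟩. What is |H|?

8

|⟨(1,4)⟩| = 2 and |⟨(1,6)⟩| = 4, so |H| is a multiple of lcm(2, 4) = 4 and divides |G| = 16.
Closing under the operation: H = {(0,0), (0,2), (0,4), (0,6), (1,0), (1,2), (1,4), (1,6)}, so |H| = 8.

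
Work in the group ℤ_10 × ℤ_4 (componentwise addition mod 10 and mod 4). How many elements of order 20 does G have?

An element (a,b) has order lcm(ord(a), ord(b)); count pairs with lcm equal to 20.
Enumerating gives 16 such elements.

16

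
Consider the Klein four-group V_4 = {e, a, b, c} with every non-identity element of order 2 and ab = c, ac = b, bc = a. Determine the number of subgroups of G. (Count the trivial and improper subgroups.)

|G| = 4, so by Lagrange every subgroup order divides 4. Divisors: 1, 2, 4.
Subgroups by order — order 1: 1; order 2: 3; order 4: 1.
Total: 1 + 3 + 1 = 5.

5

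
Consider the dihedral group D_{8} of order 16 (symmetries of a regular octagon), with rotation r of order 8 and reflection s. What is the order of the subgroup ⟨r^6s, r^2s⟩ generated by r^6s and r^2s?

|⟨r^6s⟩| = 2 and |⟨r^2s⟩| = 2, so |H| is a multiple of lcm(2, 2) = 2 and divides |G| = 16.
Closing under the operation: H = {e, r^4, r^2s, r^6s}, so |H| = 4.

4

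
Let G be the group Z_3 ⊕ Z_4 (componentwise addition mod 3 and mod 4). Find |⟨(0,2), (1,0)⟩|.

6

|⟨(0,2)⟩| = 2 and |⟨(1,0)⟩| = 3, so |H| is a multiple of lcm(2, 3) = 6 and divides |G| = 12.
Closing under the operation: H = {(0,0), (0,2), (1,0), (1,2), (2,0), (2,2)}, so |H| = 6.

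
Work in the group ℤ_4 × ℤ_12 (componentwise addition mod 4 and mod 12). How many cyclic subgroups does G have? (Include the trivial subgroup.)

20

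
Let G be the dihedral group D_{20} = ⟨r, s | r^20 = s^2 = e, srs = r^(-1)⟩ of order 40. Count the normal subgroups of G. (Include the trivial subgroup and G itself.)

G has 48 subgroups. Checking conjugation-invariance by order — order 1: 1/1 normal; order 2: 1/21 normal; order 4: 1/11 normal; order 5: 1/1 normal; order 8: 0/5 normal; order 10: 1/5 normal; order 20: 3/3 normal; order 40: 1/1 normal.
Total normal subgroups: 9.

9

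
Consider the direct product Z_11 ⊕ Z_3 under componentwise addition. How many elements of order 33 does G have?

20

An element (a,b) has order lcm(ord(a), ord(b)); count pairs with lcm equal to 33.
Enumerating gives 20 such elements.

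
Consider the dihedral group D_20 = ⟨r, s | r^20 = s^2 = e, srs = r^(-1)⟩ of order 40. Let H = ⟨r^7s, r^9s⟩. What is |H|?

|⟨r^7s⟩| = 2 and |⟨r^9s⟩| = 2, so |H| is a multiple of lcm(2, 2) = 2 and divides |G| = 40.
Closing under the operation: H = {e, r^2, r^4, r^6, r^8, r^10, r^12, r^14, r^16, r^18, rs, r^3s, r^5s, r^7s, r^9s, r^11s, r^13s, r^15s, r^17s, r^19s}, so |H| = 20.

20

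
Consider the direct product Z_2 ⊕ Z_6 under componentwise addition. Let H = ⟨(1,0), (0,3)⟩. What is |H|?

4

|⟨(1,0)⟩| = 2 and |⟨(0,3)⟩| = 2, so |H| is a multiple of lcm(2, 2) = 2 and divides |G| = 12.
Closing under the operation: H = {(0,0), (0,3), (1,0), (1,3)}, so |H| = 4.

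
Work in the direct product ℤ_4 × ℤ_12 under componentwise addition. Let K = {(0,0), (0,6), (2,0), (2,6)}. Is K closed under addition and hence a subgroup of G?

|K| = 4 divides |G| = 48, consistent with Lagrange.
K contains the identity, every element's inverse is in K, and K is closed under +: it is a subgroup.

Yes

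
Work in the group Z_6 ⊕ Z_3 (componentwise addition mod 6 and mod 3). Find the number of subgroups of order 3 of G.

|G| = 18 and 3 | 18, so subgroups of order 3 are possible by Lagrange.
The subgroups of order 3 are: {(0,0), (0,1), (0,2)}; {(0,0), (2,0), (4,0)}; {(0,0), (2,1), (4,2)}; {(0,0), (2,2), (4,1)}.
So G has 4 subgroups of order 3.

4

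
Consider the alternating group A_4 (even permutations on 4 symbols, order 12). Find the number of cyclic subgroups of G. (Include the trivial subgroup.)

8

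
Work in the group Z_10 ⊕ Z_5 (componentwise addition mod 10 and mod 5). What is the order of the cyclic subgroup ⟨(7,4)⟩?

10

The order of (7,4) in Z_10 × Z_5 is lcm(ord(7) in Z_10, ord(4) in Z_5).
ord(7) = 10 and ord(4) = 5, so |⟨(7,4)⟩| = lcm(10, 5) = 10.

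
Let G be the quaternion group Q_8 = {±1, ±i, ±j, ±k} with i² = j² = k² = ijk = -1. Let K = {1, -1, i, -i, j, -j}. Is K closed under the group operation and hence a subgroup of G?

No

|K| = 6 does not divide |G| = 8, so by Lagrange K is not a subgroup.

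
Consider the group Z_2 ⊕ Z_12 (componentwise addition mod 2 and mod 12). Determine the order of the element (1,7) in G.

12

The order of (1,7) in Z_2 × Z_12 is lcm(ord(1) in Z_2, ord(7) in Z_12).
ord(1) = 2 and ord(7) = 12, so |⟨(1,7)⟩| = lcm(2, 12) = 12.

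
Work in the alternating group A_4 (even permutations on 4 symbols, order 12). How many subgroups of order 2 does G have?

|G| = 12 and 2 | 12, so subgroups of order 2 are possible by Lagrange.
The subgroups of order 2 are: {e, (1 2)(3 4)}; {e, (1 3)(2 4)}; {e, (1 4)(2 3)}.
So G has 3 subgroups of order 2.

3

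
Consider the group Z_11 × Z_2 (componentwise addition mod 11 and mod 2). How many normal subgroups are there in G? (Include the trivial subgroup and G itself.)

4

G is abelian, so every subgroup is normal.
G has 4 subgroups in total, hence 4 normal subgroups.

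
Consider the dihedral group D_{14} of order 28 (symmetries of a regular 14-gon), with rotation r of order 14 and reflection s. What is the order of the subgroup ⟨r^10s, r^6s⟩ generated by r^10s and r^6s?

14

|⟨r^10s⟩| = 2 and |⟨r^6s⟩| = 2, so |H| is a multiple of lcm(2, 2) = 2 and divides |G| = 28.
Closing under the operation: H = {e, r^2, r^4, r^6, r^8, r^10, r^12, s, r^2s, r^4s, r^6s, r^8s, r^10s, r^12s}, so |H| = 14.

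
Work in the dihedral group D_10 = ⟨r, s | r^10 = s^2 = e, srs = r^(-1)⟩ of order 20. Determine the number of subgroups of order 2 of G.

|G| = 20 and 2 | 20, so subgroups of order 2 are possible by Lagrange.
The subgroups of order 2 are: {e, r^2s}; {e, r^3s}; {e, r^4s}; {e, r^5}; … (11 in all).
So G has 11 subgroups of order 2.

11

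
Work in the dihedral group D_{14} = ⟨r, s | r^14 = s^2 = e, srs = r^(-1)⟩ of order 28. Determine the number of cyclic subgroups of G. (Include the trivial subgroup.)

Each element a generates a cyclic subgroup ⟨a⟩; distinct elements may generate the same one (a cyclic group of order d has φ(d) generators).
Cyclic subgroups by order — order 1: 1; order 2: 15; order 7: 1; order 14: 1.
Total: 18.

18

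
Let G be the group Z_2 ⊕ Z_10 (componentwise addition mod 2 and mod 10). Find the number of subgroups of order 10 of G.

3

|G| = 20 and 10 | 20, so subgroups of order 10 are possible by Lagrange.
The subgroups of order 10 are: {(0,0), (0,1), (0,2), (0,3), (0,4), (0,5), (0,6), (0,7), (0,8), (0,9)}; {(0,0), (0,2), (0,4), (0,6), (0,8), (1,0), (1,2), (1,4), (1,6), (1,8)}; {(0,0), (0,2), (0,4), (0,6), (0,8), (1,1), (1,3), (1,5), (1,7), (1,9)}.
So G has 3 subgroups of order 10.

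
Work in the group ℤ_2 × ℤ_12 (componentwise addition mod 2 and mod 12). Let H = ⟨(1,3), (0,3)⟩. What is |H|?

|⟨(1,3)⟩| = 4 and |⟨(0,3)⟩| = 4, so |H| is a multiple of lcm(4, 4) = 4 and divides |G| = 24.
Closing under the operation: H = {(0,0), (0,3), (0,6), (0,9), (1,0), (1,3), (1,6), (1,9)}, so |H| = 8.

8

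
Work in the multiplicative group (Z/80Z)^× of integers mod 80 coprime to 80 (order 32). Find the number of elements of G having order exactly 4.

Enumerating element orders in G gives 24 elements of order 4.

24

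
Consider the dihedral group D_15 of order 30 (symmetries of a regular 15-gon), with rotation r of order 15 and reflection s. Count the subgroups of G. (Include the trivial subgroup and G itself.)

28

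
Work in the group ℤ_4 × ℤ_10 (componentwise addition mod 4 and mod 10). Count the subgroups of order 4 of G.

3

|G| = 40 and 4 | 40, so subgroups of order 4 are possible by Lagrange.
The subgroups of order 4 are: {(0,0), (0,5), (2,0), (2,5)}; {(0,0), (1,0), (2,0), (3,0)}; {(0,0), (1,5), (2,0), (3,5)}.
So G has 3 subgroups of order 4.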